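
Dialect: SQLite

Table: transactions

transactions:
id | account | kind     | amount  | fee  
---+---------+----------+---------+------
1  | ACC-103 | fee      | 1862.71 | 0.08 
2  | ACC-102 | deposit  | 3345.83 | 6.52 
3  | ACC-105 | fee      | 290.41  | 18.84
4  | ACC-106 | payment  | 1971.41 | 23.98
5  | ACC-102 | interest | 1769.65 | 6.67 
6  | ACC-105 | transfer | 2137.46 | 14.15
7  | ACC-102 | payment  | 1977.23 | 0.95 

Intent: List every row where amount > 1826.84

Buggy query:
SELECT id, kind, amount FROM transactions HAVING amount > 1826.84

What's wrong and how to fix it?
Bug: This is a non-aggregate query (no GROUP BY, no aggregates), so in SQLite the HAVING clause is invalid here; a row-level condition belongs in WHERE

Fix: Use WHERE for row-level filtering

Corrected query:
SELECT id, kind, amount FROM transactions WHERE amount > 1826.84

Result:
id | kind     | amount 
---+----------+--------
1  | fee      | 1862.71
2  | deposit  | 3345.83
4  | payment  | 1971.41
6  | transfer | 2137.46
7  | payment  | 1977.23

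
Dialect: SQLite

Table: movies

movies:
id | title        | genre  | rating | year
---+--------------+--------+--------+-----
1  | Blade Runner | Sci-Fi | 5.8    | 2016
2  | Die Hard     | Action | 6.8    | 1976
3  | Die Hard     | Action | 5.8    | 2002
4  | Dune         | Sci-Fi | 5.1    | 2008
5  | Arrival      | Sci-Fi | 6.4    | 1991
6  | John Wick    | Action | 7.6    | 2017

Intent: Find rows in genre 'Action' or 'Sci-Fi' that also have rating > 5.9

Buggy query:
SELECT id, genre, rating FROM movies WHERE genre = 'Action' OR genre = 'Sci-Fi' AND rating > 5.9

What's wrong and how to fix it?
Bug: AND binds tighter than OR, so this parses as genre = 'Action' OR (genre = 'Sci-Fi' AND rating > 5.9)

Fix: Add parentheses around the OR so the AND applies to both alternatives

Corrected query:
SELECT id, genre, rating FROM movies WHERE (genre = 'Action' OR genre = 'Sci-Fi') AND rating > 5.9

Result:
id | genre  | rating
---+--------+-------
2  | Action | 6.8   
5  | Sci-Fi | 6.4   
6  | Action | 7.6   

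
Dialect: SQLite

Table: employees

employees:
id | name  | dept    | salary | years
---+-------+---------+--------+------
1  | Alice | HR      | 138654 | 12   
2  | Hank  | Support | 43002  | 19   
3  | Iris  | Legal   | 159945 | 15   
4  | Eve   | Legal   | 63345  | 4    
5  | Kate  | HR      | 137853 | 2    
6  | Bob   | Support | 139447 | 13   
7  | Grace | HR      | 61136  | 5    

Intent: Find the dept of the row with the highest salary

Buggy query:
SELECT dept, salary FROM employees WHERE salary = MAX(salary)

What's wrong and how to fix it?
Bug: MAX(salary) is an aggregate and cannot be used directly in WHERE

Fix: Wrap MAX in a scalar subquery so WHERE compares against a single value

Corrected query:
SELECT dept, salary FROM employees WHERE salary = (SELECT MAX(salary) FROM employees)

Result:
dept  | salary
------+-------
Legal | 159945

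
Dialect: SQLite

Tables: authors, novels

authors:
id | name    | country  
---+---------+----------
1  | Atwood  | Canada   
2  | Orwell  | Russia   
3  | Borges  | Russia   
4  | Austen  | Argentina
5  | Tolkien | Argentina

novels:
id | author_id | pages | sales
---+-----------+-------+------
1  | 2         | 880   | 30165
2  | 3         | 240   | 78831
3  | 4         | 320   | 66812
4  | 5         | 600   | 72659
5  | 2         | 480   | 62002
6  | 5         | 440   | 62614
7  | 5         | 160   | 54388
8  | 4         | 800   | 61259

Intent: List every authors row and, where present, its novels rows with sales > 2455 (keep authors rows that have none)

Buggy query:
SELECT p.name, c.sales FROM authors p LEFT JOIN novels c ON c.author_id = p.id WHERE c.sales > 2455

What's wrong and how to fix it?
Bug: A WHERE condition on the right-hand table after LEFT JOIN drops unmatched parents

Fix: Move the right-table condition into the ON clause so unmatched parents are kept

Corrected query:
SELECT p.name, c.sales FROM authors p LEFT JOIN novels c ON c.author_id = p.id AND c.sales > 2455

Result:
name    | sales
--------+------
Atwood  | NULL 
Orwell  | 30165
Orwell  | 62002
Borges  | 78831
Austen  | 61259
Austen  | 66812
Tolkien | 54388
Tolkien | 62614
Tolkien | 72659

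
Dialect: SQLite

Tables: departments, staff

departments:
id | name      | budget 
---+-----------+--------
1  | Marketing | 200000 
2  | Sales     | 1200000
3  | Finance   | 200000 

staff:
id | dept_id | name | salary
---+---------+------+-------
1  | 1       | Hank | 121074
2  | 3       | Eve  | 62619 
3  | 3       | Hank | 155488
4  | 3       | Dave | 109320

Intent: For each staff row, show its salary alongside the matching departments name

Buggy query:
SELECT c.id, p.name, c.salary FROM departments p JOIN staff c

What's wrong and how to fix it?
Bug: Missing join condition: each staff row is matched to all departments rows instead of just its own

Fix: Add ON c.dept_id = p.id to the JOIN

Corrected query:
SELECT c.id, p.name, c.salary FROM departments p JOIN staff c ON c.dept_id = p.id

Result:
id | name      | salary
---+-----------+-------
1  | Marketing | 121074
2  | Finance   | 62619 
3  | Finance   | 155488
4  | Finance   | 109320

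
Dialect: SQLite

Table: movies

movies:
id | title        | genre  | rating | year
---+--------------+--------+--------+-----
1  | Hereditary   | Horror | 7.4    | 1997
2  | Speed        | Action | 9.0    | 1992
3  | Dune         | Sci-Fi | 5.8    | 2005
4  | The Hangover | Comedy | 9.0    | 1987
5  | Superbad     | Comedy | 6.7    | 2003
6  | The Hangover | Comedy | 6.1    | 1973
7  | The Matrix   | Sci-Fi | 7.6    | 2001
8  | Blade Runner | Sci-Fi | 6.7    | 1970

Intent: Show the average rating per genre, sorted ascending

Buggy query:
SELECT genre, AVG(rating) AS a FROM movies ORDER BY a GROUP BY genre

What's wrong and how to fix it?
Bug: GROUP BY must precede ORDER BY

Fix: Reorder: SELECT … FROM … GROUP BY … ORDER BY …

Corrected query:
SELECT genre, AVG(rating) AS a FROM movies GROUP BY genre ORDER BY a

Result:
genre  | a       
-------+---------
Sci-Fi | 6.7     
Comedy | 7.266667
Horror | 7.4     
Action | 9       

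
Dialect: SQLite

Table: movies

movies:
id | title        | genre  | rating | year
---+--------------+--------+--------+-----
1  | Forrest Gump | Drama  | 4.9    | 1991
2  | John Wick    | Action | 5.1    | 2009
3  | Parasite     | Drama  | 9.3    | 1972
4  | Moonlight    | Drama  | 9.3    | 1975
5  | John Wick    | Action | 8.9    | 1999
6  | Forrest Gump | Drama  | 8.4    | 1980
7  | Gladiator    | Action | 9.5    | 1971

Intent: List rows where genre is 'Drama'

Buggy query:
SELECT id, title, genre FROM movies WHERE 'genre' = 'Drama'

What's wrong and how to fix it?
Bug: 'genre' in single quotes is a string literal, not the column; the comparison is literal-vs-literal and never true

Fix: Remove the quotes around the column name (or use double quotes for an identifier)

Corrected query:
SELECT id, title, genre FROM movies WHERE genre = 'Drama'

Result:
id | title        | genre
---+--------------+------
1  | Forrest Gump | Drama
3  | Parasite     | Drama
4  | Moonlight    | Drama
6  | Forrest Gump | Drama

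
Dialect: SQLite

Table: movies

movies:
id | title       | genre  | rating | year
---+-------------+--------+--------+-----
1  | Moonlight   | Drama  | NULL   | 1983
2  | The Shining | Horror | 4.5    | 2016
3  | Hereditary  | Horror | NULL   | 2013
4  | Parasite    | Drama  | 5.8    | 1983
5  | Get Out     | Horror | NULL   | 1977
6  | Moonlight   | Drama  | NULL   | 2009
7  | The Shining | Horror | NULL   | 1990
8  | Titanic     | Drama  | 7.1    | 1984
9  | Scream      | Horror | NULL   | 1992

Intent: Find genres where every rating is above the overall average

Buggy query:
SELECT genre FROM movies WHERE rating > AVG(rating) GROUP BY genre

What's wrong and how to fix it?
Bug: WHERE evaluates per row before aggregation, so AVG() is unavailable

Fix: Compute the overall average in a scalar subquery and compare each group's MIN against it in HAVING

Corrected query:
SELECT genre FROM movies GROUP BY genre HAVING MIN(rating) > (SELECT AVG(rating) FROM movies)

Result:
(no rows)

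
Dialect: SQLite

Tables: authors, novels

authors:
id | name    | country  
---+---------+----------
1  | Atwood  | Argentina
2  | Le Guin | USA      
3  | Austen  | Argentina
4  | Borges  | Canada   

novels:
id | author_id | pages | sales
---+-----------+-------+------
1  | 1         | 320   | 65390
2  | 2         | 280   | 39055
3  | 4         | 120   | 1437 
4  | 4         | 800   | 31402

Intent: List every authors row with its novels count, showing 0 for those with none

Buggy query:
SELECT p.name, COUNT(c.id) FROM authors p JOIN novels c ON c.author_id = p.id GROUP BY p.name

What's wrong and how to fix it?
Bug: INNER JOIN drops authors rows that have no matching novels rows

Fix: Switch to LEFT JOIN to retain unmatched parent rows

Corrected query:
SELECT p.name, COUNT(c.id) FROM authors p LEFT JOIN novels c ON c.author_id = p.id GROUP BY p.name

Result:
name    | COUNT(c.id)
--------+------------
Atwood  | 1          
Austen  | 0          
Borges  | 2          
Le Guin | 1          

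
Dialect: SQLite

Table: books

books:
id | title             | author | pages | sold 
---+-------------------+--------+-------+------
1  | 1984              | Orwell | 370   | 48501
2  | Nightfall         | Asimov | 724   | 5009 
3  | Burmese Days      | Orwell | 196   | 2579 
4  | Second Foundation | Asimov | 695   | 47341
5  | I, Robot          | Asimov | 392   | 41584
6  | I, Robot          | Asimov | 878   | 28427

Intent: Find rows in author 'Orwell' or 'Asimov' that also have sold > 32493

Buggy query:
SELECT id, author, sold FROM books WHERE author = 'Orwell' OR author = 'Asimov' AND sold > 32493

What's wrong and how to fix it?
Bug: AND binds tighter than OR, so this parses as author = 'Orwell' OR (author = 'Asimov' AND sold > 32493)

Fix: Group the OR with parentheses (or use IN), then AND the threshold

Corrected query:
SELECT id, author, sold FROM books WHERE (author = 'Orwell' OR author = 'Asimov') AND sold > 32493

Result:
id | author | sold 
---+--------+------
1  | Orwell | 48501
4  | Asimov | 47341
5  | Asimov | 41584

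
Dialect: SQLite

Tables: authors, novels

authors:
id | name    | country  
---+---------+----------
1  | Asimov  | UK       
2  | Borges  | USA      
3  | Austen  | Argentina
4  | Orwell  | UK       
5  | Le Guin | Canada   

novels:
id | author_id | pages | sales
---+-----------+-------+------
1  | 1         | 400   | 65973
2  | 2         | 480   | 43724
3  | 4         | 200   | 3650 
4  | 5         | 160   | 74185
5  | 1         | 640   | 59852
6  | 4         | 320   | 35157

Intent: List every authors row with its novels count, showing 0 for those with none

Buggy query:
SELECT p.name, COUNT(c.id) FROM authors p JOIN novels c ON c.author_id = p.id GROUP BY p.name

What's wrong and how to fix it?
Bug: An inner join excludes parents with zero children

Fix: Use LEFT JOIN so parents without children still appear (COUNT(c.id) gives 0)

Corrected query:
SELECT p.name, COUNT(c.id) FROM authors p LEFT JOIN novels c ON c.author_id = p.id GROUP BY p.name

Result:
name    | COUNT(c.id)
--------+------------
Asimov  | 2          
Austen  | 0          
Borges  | 1          
Le Guin | 1          
Orwell  | 2          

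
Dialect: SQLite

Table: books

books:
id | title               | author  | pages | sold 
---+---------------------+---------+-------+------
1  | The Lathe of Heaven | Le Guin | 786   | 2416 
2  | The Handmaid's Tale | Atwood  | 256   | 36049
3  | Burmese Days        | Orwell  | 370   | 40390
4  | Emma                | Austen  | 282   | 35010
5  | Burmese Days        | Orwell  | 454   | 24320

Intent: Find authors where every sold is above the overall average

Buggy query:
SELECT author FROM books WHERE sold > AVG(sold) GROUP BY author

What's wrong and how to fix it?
Bug: AVG() is an aggregate; it can't sit directly in WHERE

Fix: Use a subquery for AVG and a HAVING MIN(...) filter so the condition holds for every row in the group

Corrected query:
SELECT author FROM books GROUP BY author HAVING MIN(sold) > (SELECT AVG(sold) FROM books)

Result:
author
------
Atwood
Austen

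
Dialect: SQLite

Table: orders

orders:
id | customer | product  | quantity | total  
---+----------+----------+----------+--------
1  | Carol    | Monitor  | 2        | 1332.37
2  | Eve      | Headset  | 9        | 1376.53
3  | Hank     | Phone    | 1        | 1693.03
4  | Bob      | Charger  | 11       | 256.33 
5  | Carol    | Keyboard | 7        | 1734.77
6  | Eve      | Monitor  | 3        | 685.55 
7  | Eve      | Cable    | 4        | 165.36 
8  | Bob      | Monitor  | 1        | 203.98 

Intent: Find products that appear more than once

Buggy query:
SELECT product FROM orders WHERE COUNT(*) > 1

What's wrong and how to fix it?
Bug: COUNT(*) is an aggregate and cannot be used in WHERE

Fix: Group first, then use HAVING for the count condition

Corrected query:
SELECT product FROM orders GROUP BY product HAVING COUNT(*) > 1

Result:
product
-------
Monitor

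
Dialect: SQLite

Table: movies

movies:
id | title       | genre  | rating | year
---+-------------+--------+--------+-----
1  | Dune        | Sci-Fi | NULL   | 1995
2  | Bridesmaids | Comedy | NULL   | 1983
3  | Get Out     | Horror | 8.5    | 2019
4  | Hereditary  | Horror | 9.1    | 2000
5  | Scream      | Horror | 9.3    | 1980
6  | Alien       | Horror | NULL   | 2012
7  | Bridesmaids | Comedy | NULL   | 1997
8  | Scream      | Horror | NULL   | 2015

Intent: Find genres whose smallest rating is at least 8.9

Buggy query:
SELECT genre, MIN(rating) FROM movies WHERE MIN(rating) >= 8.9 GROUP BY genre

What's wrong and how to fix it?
Bug: Aggregates like MIN are computed per group after WHERE runs

Fix: Replace WHERE with HAVING after the GROUP BY

Corrected query:
SELECT genre, MIN(rating) FROM movies GROUP BY genre HAVING MIN(rating) >= 8.9

Result:
(no rows)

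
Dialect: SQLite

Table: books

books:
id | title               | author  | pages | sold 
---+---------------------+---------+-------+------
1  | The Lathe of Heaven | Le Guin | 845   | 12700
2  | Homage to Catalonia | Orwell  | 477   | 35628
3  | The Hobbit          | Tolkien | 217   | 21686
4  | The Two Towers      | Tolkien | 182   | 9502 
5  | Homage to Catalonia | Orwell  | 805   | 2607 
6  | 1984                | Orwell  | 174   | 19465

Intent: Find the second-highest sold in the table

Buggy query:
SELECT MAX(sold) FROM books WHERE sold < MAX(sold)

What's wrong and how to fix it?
Bug: MAX(sold) on the right of the comparison is an aggregate-in-WHERE error

Fix: Compute the overall MAX in a subquery, then take MAX of rows below it

Corrected query:
SELECT MAX(sold) FROM books WHERE sold < (SELECT MAX(sold) FROM books)

Result:
MAX(sold)
---------
21686    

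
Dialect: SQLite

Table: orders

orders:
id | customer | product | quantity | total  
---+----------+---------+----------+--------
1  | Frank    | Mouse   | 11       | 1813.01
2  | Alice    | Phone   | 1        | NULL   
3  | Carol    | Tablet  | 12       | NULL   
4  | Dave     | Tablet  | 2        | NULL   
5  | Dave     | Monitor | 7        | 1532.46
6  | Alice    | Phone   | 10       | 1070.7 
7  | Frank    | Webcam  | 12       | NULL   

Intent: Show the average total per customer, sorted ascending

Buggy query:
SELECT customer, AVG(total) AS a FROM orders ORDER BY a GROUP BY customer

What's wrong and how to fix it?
Bug: ORDER BY appears before GROUP BY; SQL clause order requires GROUP BY first

Fix: Reorder: SELECT … FROM … GROUP BY … ORDER BY …

Corrected query:
SELECT customer, AVG(total) AS a FROM orders GROUP BY customer ORDER BY a

Result:
customer | a      
---------+--------
Carol    | NULL   
Alice    | 1070.7 
Dave     | 1532.46
Frank    | 1813.01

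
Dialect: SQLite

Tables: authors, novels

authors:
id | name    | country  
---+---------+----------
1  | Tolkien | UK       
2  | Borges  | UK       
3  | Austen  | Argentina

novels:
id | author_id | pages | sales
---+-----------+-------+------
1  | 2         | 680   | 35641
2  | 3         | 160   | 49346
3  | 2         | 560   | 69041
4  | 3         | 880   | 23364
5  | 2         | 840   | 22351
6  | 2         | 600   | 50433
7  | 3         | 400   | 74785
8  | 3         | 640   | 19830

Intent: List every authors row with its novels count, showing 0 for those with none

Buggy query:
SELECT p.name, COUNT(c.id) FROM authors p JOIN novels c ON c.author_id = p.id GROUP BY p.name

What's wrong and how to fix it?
Bug: INNER JOIN drops authors rows that have no matching novels rows

Fix: Use LEFT JOIN so parents without children still appear (COUNT(c.id) gives 0)

Corrected query:
SELECT p.name, COUNT(c.id) FROM authors p LEFT JOIN novels c ON c.author_id = p.id GROUP BY p.name

Result:
name    | COUNT(c.id)
--------+------------
Austen  | 4          
Borges  | 4          
Tolkien | 0          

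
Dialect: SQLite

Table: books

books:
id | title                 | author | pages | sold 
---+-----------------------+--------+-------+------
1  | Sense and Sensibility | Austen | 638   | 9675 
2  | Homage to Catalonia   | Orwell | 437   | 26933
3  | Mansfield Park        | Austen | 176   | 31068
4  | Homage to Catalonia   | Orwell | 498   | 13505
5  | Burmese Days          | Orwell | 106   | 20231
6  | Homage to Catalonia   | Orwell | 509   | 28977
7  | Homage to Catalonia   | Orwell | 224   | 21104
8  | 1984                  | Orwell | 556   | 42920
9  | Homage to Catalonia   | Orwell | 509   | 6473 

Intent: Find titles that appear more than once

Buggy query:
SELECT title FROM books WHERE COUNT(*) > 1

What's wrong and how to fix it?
Bug: COUNT(*) is an aggregate and cannot be used in WHERE

Fix: Group first, then use HAVING for the count condition

Corrected query:
SELECT title FROM books GROUP BY title HAVING COUNT(*) > 1

Result:
title              
-------------------
Homage to Catalonia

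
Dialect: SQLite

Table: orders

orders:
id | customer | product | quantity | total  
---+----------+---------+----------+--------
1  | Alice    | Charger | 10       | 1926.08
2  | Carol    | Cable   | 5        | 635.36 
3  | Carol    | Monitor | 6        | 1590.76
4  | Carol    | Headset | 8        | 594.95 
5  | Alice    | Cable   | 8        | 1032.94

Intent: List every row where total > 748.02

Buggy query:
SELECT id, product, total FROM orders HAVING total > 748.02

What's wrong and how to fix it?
Bug: HAVING filters the output of aggregation, but this query has no GROUP BY and no aggregate functions, so SQLite rejects it (HAVING clause on a non-aggregate query); the condition here is per row

Fix: Replace HAVING with WHERE since the condition applies to individual rows

Corrected query:
SELECT id, product, total FROM orders WHERE total > 748.02

Result:
id | product | total  
---+---------+--------
1  | Charger | 1926.08
3  | Monitor | 1590.76
5  | Cable   | 1032.94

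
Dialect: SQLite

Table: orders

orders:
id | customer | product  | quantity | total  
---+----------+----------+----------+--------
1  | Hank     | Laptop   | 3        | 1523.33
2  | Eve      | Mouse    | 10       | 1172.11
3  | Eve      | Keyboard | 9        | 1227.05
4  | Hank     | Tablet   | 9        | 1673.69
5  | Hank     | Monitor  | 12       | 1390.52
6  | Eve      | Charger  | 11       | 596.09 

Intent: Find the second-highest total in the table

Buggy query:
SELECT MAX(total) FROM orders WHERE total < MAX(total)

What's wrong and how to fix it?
Bug: MAX(total) on the right of the comparison is an aggregate-in-WHERE error

Fix: Compute the overall MAX in a subquery, then take MAX of rows below it

Corrected query:
SELECT MAX(total) FROM orders WHERE total < (SELECT MAX(total) FROM orders)

Result:
MAX(total)
----------
1523.33   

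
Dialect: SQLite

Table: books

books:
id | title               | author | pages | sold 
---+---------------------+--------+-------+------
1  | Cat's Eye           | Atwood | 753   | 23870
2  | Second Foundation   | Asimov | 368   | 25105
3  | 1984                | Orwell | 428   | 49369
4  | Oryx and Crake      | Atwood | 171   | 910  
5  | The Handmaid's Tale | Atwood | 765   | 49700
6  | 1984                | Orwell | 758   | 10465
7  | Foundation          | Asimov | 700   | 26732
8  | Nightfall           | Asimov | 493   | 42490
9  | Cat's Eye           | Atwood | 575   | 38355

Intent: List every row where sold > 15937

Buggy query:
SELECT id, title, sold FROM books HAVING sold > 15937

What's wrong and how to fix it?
Bug: This is a non-aggregate query (no GROUP BY, no aggregates), so in SQLite the HAVING clause is invalid here; a row-level condition belongs in WHERE

Fix: Replace HAVING with WHERE since the condition applies to individual rows

Corrected query:
SELECT id, title, sold FROM books WHERE sold > 15937

Result:
id | title               | sold 
---+---------------------+------
1  | Cat's Eye           | 23870
2  | Second Foundation   | 25105
3  | 1984                | 49369
5  | The Handmaid's Tale | 49700
7  | Foundation          | 26732
8  | Nightfall           | 42490
9  | Cat's Eye           | 38355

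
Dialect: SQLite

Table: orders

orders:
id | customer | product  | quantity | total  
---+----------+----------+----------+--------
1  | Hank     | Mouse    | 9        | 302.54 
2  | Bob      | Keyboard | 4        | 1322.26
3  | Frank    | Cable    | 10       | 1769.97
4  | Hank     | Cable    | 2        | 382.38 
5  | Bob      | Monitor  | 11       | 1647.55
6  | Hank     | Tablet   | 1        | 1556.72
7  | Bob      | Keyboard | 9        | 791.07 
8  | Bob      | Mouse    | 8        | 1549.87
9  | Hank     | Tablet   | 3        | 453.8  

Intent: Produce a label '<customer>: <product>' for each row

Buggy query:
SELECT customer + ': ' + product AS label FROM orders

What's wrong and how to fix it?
Bug: SQLite uses || for string concatenation; + coerces text to numbers (yielding 0)

Fix: Replace + with || to concatenate text

Corrected query:
SELECT customer || ': ' || product AS label FROM orders

Result:
label        
-------------
Hank: Mouse  
Bob: Keyboard
Frank: Cable 
Hank: Cable  
Bob: Monitor 
Hank: Tablet 
Bob: Keyboard
Bob: Mouse   
Hank: Tablet 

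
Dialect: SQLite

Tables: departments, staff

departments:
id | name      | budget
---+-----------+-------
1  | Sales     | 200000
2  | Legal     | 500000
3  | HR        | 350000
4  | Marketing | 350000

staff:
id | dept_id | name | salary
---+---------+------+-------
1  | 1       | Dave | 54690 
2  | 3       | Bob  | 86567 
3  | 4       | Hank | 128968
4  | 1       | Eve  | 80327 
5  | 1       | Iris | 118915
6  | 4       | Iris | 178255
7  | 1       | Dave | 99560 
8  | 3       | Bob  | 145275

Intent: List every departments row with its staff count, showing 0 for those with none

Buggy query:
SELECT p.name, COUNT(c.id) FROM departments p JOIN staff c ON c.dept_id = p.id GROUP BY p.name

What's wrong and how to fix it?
Bug: An inner join excludes parents with zero children

Fix: Use LEFT JOIN so parents without children still appear (COUNT(c.id) gives 0)

Corrected query:
SELECT p.name, COUNT(c.id) FROM departments p LEFT JOIN staff c ON c.dept_id = p.id GROUP BY p.name

Result:
name      | COUNT(c.id)
----------+------------
HR        | 2          
Legal     | 0          
Marketing | 2          
Sales     | 4          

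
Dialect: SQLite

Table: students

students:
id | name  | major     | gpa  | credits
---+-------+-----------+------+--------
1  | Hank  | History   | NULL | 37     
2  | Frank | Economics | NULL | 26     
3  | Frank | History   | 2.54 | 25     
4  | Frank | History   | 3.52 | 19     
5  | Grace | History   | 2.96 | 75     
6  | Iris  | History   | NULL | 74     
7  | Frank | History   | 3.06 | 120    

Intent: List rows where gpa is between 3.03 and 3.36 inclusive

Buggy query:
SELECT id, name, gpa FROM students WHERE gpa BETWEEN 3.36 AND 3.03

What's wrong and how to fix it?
Bug: The bounds are reversed; BETWEEN a AND b requires a <= b to match anything

Fix: Write BETWEEN 3.03 AND 3.36

Corrected query:
SELECT id, name, gpa FROM students WHERE gpa BETWEEN 3.03 AND 3.36

Result:
id | name  | gpa 
---+-------+-----
7  | Frank | 3.06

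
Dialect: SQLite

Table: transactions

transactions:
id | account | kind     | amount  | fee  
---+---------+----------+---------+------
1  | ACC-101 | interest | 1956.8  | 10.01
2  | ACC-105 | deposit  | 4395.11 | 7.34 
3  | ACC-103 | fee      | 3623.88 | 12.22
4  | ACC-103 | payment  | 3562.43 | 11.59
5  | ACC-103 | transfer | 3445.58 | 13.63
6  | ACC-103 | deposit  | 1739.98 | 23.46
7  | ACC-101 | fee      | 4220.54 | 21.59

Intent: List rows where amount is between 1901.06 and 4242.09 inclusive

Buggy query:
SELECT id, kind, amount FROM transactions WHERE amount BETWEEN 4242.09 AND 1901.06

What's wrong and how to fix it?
Bug: BETWEEN expects the lower bound first; with 4242.09 AND 1901.06 the range is empty

Fix: Swap the bounds so the smaller value comes first

Corrected query:
SELECT id, kind, amount FROM transactions WHERE amount BETWEEN 1901.06 AND 4242.09

Result:
id | kind     | amount 
---+----------+--------
1  | interest | 1956.8 
3  | fee      | 3623.88
4  | payment  | 3562.43
5  | transfer | 3445.58
7  | fee      | 4220.54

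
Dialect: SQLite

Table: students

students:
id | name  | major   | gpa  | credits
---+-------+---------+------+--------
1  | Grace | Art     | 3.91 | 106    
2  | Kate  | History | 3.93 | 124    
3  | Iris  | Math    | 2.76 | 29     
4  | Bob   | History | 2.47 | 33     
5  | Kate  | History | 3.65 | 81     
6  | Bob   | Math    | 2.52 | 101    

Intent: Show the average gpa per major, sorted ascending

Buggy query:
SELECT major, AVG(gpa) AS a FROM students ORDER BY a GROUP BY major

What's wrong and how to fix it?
Bug: GROUP BY must precede ORDER BY

Fix: Move ORDER BY to the end, after GROUP BY

Corrected query:
SELECT major, AVG(gpa) AS a FROM students GROUP BY major ORDER BY a

Result:
major   | a   
--------+-----
Math    | 2.64
History | 3.35
Art     | 3.91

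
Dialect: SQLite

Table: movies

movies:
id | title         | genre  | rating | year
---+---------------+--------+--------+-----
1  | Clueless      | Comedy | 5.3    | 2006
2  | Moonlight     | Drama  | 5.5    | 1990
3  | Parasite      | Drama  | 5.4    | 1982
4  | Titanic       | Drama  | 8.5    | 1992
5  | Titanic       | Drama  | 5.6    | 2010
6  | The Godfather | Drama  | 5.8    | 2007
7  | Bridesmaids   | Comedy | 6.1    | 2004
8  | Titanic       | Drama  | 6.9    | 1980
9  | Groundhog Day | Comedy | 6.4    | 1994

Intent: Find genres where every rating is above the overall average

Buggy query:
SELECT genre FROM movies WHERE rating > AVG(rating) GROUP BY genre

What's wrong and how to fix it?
Bug: AVG() is an aggregate; it can't sit directly in WHERE

Fix: Use a subquery for AVG and a HAVING MIN(...) filter so the condition holds for every row in the group

Corrected query:
SELECT genre FROM movies GROUP BY genre HAVING MIN(rating) > (SELECT AVG(rating) FROM movies)

Result:
(no rows)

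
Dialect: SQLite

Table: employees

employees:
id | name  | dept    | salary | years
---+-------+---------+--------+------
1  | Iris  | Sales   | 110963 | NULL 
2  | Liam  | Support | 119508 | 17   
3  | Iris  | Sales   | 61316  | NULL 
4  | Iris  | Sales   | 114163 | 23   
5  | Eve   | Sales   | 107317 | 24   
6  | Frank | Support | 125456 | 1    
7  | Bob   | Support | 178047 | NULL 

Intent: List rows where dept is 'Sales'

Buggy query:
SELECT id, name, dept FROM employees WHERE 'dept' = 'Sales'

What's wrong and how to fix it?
Bug: Single quotes denote string literals in SQL; the column name is being compared as a constant string

Fix: Reference the column as dept without single quotes

Corrected query:
SELECT id, name, dept FROM employees WHERE dept = 'Sales'

Result:
id | name | dept 
---+------+------
1  | Iris | Sales
3  | Iris | Sales
4  | Iris | Sales
5  | Eve  | Sales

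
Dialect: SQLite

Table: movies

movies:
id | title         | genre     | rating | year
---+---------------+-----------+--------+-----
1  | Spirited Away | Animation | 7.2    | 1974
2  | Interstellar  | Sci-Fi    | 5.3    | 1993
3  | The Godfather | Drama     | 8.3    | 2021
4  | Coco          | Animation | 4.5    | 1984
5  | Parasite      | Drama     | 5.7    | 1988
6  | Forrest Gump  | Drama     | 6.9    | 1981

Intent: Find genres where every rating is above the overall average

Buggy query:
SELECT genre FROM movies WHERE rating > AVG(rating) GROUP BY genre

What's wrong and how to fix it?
Bug: WHERE evaluates per row before aggregation, so AVG() is unavailable

Fix: Compute the overall average in a scalar subquery and compare each group's MIN against it in HAVING

Corrected query:
SELECT genre FROM movies GROUP BY genre HAVING MIN(rating) > (SELECT AVG(rating) FROM movies)

Result:
(no rows)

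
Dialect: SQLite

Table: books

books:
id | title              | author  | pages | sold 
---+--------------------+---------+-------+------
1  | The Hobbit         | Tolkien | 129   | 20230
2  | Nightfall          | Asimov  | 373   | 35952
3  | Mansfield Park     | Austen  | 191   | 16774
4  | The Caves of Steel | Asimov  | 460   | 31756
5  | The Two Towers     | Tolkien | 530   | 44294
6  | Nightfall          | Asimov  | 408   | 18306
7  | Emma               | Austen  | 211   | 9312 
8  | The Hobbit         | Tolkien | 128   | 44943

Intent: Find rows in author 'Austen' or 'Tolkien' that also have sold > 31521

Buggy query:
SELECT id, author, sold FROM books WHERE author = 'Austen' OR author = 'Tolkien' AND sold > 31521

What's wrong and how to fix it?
Bug: AND binds tighter than OR, so this parses as author = 'Austen' OR (author = 'Tolkien' AND sold > 31521)

Fix: Add parentheses around the OR so the AND applies to both alternatives

Corrected query:
SELECT id, author, sold FROM books WHERE (author = 'Austen' OR author = 'Tolkien') AND sold > 31521

Result:
id | author  | sold 
---+---------+------
5  | Tolkien | 44294
8  | Tolkien | 44943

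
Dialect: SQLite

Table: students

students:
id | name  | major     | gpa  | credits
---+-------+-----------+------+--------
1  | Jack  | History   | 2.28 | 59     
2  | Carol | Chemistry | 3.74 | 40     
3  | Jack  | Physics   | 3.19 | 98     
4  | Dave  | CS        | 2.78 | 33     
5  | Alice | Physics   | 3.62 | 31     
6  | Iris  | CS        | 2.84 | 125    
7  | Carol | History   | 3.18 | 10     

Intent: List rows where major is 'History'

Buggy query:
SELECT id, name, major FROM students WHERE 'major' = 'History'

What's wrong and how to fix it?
Bug: Single quotes denote string literals in SQL; the column name is being compared as a constant string

Fix: Reference the column as major without single quotes

Corrected query:
SELECT id, name, major FROM students WHERE major = 'History'

Result:
id | name  | major  
---+-------+--------
1  | Jack  | History
7  | Carol | History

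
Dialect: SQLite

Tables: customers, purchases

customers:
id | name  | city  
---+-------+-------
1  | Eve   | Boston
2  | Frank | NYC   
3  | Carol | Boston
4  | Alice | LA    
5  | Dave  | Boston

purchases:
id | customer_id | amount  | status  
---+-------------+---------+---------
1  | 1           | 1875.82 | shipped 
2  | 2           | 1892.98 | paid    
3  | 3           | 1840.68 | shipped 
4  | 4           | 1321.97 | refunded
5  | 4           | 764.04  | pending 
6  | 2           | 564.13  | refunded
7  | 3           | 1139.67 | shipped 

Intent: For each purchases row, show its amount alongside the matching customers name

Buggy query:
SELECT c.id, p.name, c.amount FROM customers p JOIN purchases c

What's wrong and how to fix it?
Bug: JOIN with no ON clause produces a cartesian product; every purchases row pairs with every customers row

Fix: Specify the join condition linking the foreign key to the parent id

Corrected query:
SELECT c.id, p.name, c.amount FROM customers p JOIN purchases c ON c.customer_id = p.id

Result:
id | name  | amount 
---+-------+--------
1  | Eve   | 1875.82
2  | Frank | 1892.98
3  | Carol | 1840.68
4  | Alice | 1321.97
5  | Alice | 764.04 
6  | Frank | 564.13 
7  | Carol | 1139.67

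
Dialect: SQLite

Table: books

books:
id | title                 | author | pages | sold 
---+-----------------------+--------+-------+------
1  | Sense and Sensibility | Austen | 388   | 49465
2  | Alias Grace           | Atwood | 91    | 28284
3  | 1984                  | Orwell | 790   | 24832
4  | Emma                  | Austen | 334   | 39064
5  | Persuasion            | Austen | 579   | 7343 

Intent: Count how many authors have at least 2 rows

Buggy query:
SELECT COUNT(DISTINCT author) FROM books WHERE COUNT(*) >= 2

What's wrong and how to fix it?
Bug: WHERE filters individual rows, not groups, so a group-level COUNT is invalid there

Fix: Use a subquery that GROUPs and filters with HAVING, then count its rows

Corrected query:
SELECT COUNT(*) FROM (SELECT author FROM books GROUP BY author HAVING COUNT(*) >= 2)

Result:
COUNT(*)
--------
1       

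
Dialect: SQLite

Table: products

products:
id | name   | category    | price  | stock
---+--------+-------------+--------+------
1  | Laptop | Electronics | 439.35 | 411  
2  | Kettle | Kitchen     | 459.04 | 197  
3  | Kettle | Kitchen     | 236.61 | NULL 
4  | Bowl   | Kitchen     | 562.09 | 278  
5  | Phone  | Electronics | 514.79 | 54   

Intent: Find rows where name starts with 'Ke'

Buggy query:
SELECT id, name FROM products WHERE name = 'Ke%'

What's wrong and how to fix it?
Bug: Wildcards only work with LIKE; '=' treats '%' as a literal character

Fix: Replace '=' with LIKE so 'Ke%' is treated as a pattern

Corrected query:
SELECT id, name FROM products WHERE name LIKE 'Ke%'

Result:
id | name  
---+-------
2  | Kettle
3  | Kettle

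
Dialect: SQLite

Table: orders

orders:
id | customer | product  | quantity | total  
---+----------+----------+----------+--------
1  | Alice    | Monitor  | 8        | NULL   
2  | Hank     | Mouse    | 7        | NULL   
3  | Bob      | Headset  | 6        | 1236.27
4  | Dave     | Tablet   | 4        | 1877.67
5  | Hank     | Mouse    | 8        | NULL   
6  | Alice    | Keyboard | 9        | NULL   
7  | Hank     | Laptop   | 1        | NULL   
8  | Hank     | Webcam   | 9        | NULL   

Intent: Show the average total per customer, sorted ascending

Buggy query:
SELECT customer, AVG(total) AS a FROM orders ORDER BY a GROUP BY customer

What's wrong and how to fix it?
Bug: GROUP BY must precede ORDER BY

Fix: Move ORDER BY to the end, after GROUP BY

Corrected query:
SELECT customer, AVG(total) AS a FROM orders GROUP BY customer ORDER BY a

Result:
customer | a      
---------+--------
Alice    | NULL   
Hank     | NULL   
Bob      | 1236.27
Dave     | 1877.67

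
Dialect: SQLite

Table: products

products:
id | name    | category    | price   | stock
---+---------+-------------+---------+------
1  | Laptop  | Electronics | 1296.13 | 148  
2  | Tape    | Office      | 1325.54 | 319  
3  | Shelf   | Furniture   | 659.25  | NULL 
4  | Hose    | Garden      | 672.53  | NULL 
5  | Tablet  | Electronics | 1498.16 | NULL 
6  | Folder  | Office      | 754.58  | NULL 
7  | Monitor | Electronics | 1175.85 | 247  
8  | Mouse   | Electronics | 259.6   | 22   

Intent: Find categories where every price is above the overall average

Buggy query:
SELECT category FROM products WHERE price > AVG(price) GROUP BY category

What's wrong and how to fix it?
Bug: AVG() is an aggregate; it can't sit directly in WHERE

Fix: Use a subquery for AVG and a HAVING MIN(...) filter so the condition holds for every row in the group

Corrected query:
SELECT category FROM products GROUP BY category HAVING MIN(price) > (SELECT AVG(price) FROM products)

Result:
(no rows)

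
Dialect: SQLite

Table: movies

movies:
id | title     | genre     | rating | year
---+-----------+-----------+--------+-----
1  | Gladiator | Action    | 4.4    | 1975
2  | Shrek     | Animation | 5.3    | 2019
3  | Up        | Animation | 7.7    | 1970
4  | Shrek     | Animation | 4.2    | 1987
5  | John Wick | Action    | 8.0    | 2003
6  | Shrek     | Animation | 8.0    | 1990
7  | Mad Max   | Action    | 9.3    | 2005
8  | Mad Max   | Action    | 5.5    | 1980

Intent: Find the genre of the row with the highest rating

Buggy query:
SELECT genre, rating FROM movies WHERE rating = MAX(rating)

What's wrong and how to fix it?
Bug: MAX(rating) is an aggregate and cannot be used directly in WHERE

Fix: Wrap MAX in a scalar subquery so WHERE compares against a single value

Corrected query:
SELECT genre, rating FROM movies WHERE rating = (SELECT MAX(rating) FROM movies)

Result:
genre  | rating
-------+-------
Action | 9.3   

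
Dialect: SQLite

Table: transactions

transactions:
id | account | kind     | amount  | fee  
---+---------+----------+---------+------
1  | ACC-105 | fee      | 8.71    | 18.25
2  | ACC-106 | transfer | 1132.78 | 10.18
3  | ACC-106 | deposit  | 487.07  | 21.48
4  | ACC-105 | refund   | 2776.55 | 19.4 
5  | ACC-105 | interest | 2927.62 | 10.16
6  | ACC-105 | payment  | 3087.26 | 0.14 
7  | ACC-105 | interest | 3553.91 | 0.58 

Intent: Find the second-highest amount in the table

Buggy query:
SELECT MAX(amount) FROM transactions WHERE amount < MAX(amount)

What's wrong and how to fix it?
Bug: The inner MAX is an aggregate inside WHERE, which is not allowed

Fix: Put the inner MAX in a scalar subquery

Corrected query:
SELECT MAX(amount) FROM transactions WHERE amount < (SELECT MAX(amount) FROM transactions)

Result:
MAX(amount)
-----------
3087.26    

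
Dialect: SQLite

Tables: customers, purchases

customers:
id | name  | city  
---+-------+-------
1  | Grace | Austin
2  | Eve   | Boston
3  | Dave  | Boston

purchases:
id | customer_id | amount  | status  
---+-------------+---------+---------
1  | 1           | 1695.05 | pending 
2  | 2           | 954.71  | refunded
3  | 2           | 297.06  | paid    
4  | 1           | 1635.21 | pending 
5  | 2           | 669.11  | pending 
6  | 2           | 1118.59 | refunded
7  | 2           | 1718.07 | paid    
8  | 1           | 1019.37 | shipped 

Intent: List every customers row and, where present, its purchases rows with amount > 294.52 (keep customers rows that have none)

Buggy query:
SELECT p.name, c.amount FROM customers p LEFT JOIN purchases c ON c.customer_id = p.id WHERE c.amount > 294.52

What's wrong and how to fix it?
Bug: Filtering c.amount in WHERE discards the NULL rows produced by LEFT JOIN, turning it into an inner join

Fix: Move the right-table condition into the ON clause so unmatched parents are kept

Corrected query:
SELECT p.name, c.amount FROM customers p LEFT JOIN purchases c ON c.customer_id = p.id AND c.amount > 294.52

Result:
name  | amount 
------+--------
Grace | 1019.37
Grace | 1635.21
Grace | 1695.05
Eve   | 297.06 
Eve   | 669.11 
Eve   | 954.71 
Eve   | 1118.59
Eve   | 1718.07
Dave  | NULL   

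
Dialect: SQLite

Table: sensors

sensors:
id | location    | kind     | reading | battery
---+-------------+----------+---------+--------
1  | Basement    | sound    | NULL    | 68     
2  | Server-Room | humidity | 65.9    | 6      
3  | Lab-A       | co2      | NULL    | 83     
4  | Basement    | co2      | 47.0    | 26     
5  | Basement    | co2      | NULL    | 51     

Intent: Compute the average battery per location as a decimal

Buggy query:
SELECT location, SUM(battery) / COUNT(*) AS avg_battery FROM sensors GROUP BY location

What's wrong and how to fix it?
Bug: Both operands are integers, so '/' performs integer division and truncates

Fix: Cast one side to REAL so the division keeps the fractional part

Corrected query:
SELECT location, SUM(battery) * 1.0 / COUNT(*) AS avg_battery FROM sensors GROUP BY location

Result:
location    | avg_battery
------------+------------
Basement    | 48.333333  
Lab-A       | 83         
Server-Room | 6          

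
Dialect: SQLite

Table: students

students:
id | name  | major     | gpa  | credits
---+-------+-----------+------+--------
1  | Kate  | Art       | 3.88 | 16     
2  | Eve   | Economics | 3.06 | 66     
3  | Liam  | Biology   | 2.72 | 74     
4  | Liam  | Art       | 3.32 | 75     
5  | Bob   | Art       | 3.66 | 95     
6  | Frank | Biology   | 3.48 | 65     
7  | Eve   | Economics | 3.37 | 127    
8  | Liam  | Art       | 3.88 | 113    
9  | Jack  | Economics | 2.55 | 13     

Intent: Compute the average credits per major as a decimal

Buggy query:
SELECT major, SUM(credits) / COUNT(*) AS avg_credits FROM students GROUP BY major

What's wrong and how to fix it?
Bug: SUM(credits) and COUNT(*) are both integers; the division truncates the fractional part

Fix: Multiply by 1.0 (or CAST to REAL) to force floating-point division

Corrected query:
SELECT major, SUM(credits) * 1.0 / COUNT(*) AS avg_credits FROM students GROUP BY major

Result:
major     | avg_credits
----------+------------
Art       | 74.75      
Biology   | 69.5       
Economics | 68.666667  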